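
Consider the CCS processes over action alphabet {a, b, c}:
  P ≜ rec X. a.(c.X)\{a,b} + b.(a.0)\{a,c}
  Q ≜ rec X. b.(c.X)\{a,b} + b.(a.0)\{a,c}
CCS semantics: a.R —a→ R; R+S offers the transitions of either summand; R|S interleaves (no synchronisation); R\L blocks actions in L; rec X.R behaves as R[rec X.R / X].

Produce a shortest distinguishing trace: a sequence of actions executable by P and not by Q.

a

Reachable graph of P (4 states):
  s0 = rec X. a.(c.X)\{a,b} + b.(a.0)\{a,c} :: ··a··> s1, ··b··> s2
  s1 = (c.(rec X. a.(c.X)\{a,b} + b.(a.0)\{a,c}))\{a,b} :: ··c··> s3
  s2 = (a.0)\{a,c} :: ∅
  s3 = (rec X. a.(c.X)\{a,b} + b.(a.0)\{a,c})\{a,b} :: ∅
Reachable graph of Q (4 states):
  t0 = rec X. b.(c.X)\{a,b} + b.(a.0)\{a,c} :: ··b··> t1, ··b··> t2
  t1 = (a.0)\{a,c} :: ∅
  t2 = (c.(rec X. b.(c.X)\{a,b} + b.(a.0)\{a,c}))\{a,b} :: ··c··> t3
  t3 = (rec X. b.(c.X)\{a,b} + b.(a.0)\{a,c})\{a,b} :: ∅
Trace ⟨a⟩ through P, begin at {s0}:
  [1] a ⇒ {s1}
  P completes σ.
Trace ⟨a⟩ through Q, begin at {t0}:
  [1] a ⇒ no successor for Q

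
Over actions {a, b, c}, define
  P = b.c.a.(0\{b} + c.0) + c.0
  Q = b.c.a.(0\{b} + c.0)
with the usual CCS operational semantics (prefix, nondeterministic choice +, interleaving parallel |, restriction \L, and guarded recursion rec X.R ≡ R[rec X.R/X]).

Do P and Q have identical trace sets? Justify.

Reachable graph of P (5 states):
  m0 = b.c.a.(0\{b} + c.0) + c.0 ⊢ =b=> m1, =c=> m2
  m1 = c.a.(0\{b} + c.0) ⊢ =c=> m3
  m2 = 0 ⊢ ∅
  m3 = a.(0\{b} + c.0) ⊢ =a=> m4
  m4 = 0\{b} + c.0 ⊢ =c=> m2
Reachable graph of Q (5 states):
  n0 = b.c.a.(0\{b} + c.0) ⊢ =b=> n1
  n1 = c.a.(0\{b} + c.0) ⊢ =c=> n2
  n2 = a.(0\{b} + c.0) ⊢ =a=> n3
  n3 = 0\{b} + c.0 ⊢ =c=> n4
  n4 = 0 ⊢ ∅
Trace ⟨c⟩ through P, begin at {m0}:
  step 1 (c): {m2}
  — P admits the full trace.
Trace ⟨c⟩ through Q, begin at {n0}:
  step 1 (c): no successor for Q

traces(P) ≠ traces(Q) — witness ⟨c⟩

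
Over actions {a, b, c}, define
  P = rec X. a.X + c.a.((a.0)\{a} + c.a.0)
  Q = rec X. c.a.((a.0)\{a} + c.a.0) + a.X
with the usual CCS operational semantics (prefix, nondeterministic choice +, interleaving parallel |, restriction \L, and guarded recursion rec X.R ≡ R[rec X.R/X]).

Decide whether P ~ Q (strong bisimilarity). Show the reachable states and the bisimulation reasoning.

bisimilar

P's transition system — 5 states:
  m0 = rec X. a.X + c.a.((a.0)\{a} + c.a.0) → -a-> m0, -c-> m1
  m1 = a.((a.0)\{a} + c.a.0) → -a-> m2
  m2 = (a.0)\{a} + c.a.0 → -c-> m3
  m3 = a.0 → -a-> m4
  m4 = 0 → ∅
Q's transition system — 5 states:
  n0 = rec X. c.a.((a.0)\{a} + c.a.0) + a.X → -a-> n0, -c-> n1
  n1 = a.((a.0)\{a} + c.a.0) → -a-> n2
  n2 = (a.0)\{a} + c.a.0 → -c-> n3
  n3 = a.0 → -a-> n4
  n4 = 0 → ∅
Bisimilarity quotient blocks:
  B0 = {m0, n0}
  B1 = {m1, n1}
  B2 = {m2, n2}
  B3 = {m3, n3}
  B4 = {m4, n4}
m0 ∈ B0, n0 ∈ B0 → same block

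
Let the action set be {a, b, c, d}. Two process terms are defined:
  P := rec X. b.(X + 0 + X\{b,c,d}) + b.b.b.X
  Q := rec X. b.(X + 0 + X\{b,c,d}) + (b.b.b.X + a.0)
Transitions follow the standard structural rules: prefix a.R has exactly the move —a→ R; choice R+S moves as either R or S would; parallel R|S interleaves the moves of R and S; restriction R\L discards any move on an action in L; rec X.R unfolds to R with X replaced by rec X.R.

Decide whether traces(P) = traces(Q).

NO — witness ⟨a⟩

P's transition system — 4 states:
  u0 = rec X. b.(X + 0 + X\{b,c,d}) + b.b.b.X → =b=> u1, =b=> u2
  u1 = (rec X. b.(X + 0 + X\{b,c,d}) + b.b.b.X) + 0 + (rec X. b.(X + 0 + X\{b,c,d}) + b.b.b.X)\{b,c,d} → =b=> u1, =b=> u2
  u2 = b.b.(rec X. b.(X + 0 + X\{b,c,d}) + b.b.b.X) → =b=> u3
  u3 = b.(rec X. b.(X + 0 + X\{b,c,d}) + b.b.b.X) → =b=> u0
Q's transition system — 6 states:
  v0 = rec X. b.(X + 0 + X\{b,c,d}) + (b.b.b.X + a.0) → =a=> v1, =b=> v2, =b=> v3
  v1 = 0 → stopped
  v2 = (rec X. b.(X + 0 + X\{b,c,d}) + (b.b.b.X + a.0)) + 0 + (rec X. b.(X + 0 + X\{b,c,d}) + (b.b.b.X + a.0))\{b,c,d} → =a=> v1, =a=> v4, =b=> v2, =b=> v3
  v3 = b.b.(rec X. b.(X + 0 + X\{b,c,d}) + (b.b.b.X + a.0)) → =b=> v5
  v4 = 0\{b,c,d} → stopped
  v5 = b.(rec X. b.(X + 0 + X\{b,c,d}) + (b.b.b.X + a.0)) → =b=> v0
Run σ = ⟨a⟩ on Q: start {v0}
  [1] a ⇒ {v1}
  ✓ Q
Run σ = ⟨a⟩ on P: start {u0}
  [1] a ⇒ ∅ (P stuck)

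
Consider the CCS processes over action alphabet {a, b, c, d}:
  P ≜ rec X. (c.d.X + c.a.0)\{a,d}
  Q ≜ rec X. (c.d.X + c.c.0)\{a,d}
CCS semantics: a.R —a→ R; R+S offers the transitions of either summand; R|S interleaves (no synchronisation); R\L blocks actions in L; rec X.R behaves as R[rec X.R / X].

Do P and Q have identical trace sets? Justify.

P's transition system — 3 states:
  m0 = rec X. (c.d.X + c.a.0)\{a,d} ⊢ —c→ m1, —c→ m2
  m1 = (a.0)\{a,d} ⊢ ∅
  m2 = (d.(rec X. (c.d.X + c.a.0)\{a,d}))\{a,d} ⊢ ∅
Q's transition system — 4 states:
  n0 = rec X. (c.d.X + c.c.0)\{a,d} ⊢ —c→ n1, —c→ n2
  n1 = (c.0)\{a,d} ⊢ —c→ n3
  n2 = (d.(rec X. (c.d.X + c.c.0)\{a,d}))\{a,d} ⊢ ∅
  n3 = 0\{a,d} ⊢ ∅
Executing cc from Q (initial set {n0}):
  after c @ step 1: {n1, n2}
  after c @ step 2: {n3}
  ✓ Q
Executing cc from P (initial set {m0}):
  after c @ step 1: {m1, m2}
  after c @ step 2: ∅  — P cannot continue

NO — witness ⟨cc⟩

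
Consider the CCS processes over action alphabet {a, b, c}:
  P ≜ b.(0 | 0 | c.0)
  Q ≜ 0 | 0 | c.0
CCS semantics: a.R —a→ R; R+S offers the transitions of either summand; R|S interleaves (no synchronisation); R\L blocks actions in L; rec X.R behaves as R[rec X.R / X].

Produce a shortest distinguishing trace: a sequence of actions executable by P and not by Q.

b

P's transition system — 3 states:
  m0 = b.(0 | 0 | c.0) :: ··b··> m1
  m1 = 0 | 0 | c.0 :: ··c··> m2
  m2 = 0 | 0 | 0 :: (no moves)
Q's transition system — 2 states:
  n0 = 0 | 0 | c.0 :: ··c··> n1
  n1 = 0 | 0 | 0 :: (no moves)
Run σ = ⟨b⟩ on P: start {m0}
  after b @ step 1: {m1}
  — P admits the full trace.
Run σ = ⟨b⟩ on Q: start {n0}
  after b @ step 1: ∅  — Q cannot continue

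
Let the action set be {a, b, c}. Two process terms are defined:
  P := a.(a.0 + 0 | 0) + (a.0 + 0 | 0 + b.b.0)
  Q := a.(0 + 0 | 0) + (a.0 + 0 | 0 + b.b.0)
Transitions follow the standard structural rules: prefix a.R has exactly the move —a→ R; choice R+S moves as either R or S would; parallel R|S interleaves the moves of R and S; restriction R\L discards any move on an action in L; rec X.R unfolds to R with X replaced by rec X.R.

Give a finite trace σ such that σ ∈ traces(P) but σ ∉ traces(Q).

aa

P's transition system — 4 states:
  p0 = a.(a.0 + 0 | 0) + (a.0 + 0 | 0 + b.b.0) | -a-> p1, -a-> p2, -b-> p3
  p1 = 0 | deadlocked
  p2 = a.0 + 0 | 0 | -a-> p1
  p3 = b.0 | -b-> p1
Q's transition system — 4 states:
  q0 = a.(0 + 0 | 0) + (a.0 + 0 | 0 + b.b.0) | -a-> q1, -a-> q2, -b-> q3
  q1 = 0 | deadlocked
  q2 = 0 + 0 | 0 | deadlocked
  q3 = b.0 | -b-> q1
Executing aa from P (initial set {p0}):
  after a @ step 1: {p1, p2}
  after a @ step 2: {p1}
  ✓ P
Executing aa from Q (initial set {q0}):
  after a @ step 1: {q1, q2}
  after a @ step 2: ∅  — Q cannot continue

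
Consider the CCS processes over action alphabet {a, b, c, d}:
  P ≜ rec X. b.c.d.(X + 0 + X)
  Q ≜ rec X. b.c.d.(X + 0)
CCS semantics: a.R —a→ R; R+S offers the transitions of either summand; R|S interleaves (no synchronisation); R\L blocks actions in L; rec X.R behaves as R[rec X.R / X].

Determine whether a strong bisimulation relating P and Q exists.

P ~ Q

P's transition system — 4 states:
  p0 = rec X. b.c.d.(X + 0 + X) | -b-> p1
  p1 = c.d.((rec X. b.c.d.(X + 0 + X)) + 0 + (rec X. b.c.d.(X + 0 + X))) | -c-> p2
  p2 = d.((rec X. b.c.d.(X + 0 + X)) + 0 + (rec X. b.c.d.(X + 0 + X))) | -d-> p3
  p3 = (rec X. b.c.d.(X + 0 + X)) + 0 + (rec X. b.c.d.(X + 0 + X)) | -b-> p1
Q's transition system — 4 states:
  q0 = rec X. b.c.d.(X + 0) | -b-> q1
  q1 = c.d.((rec X. b.c.d.(X + 0)) + 0) | -c-> q2
  q2 = d.((rec X. b.c.d.(X + 0)) + 0) | -d-> q3
  q3 = (rec X. b.c.d.(X + 0)) + 0 | -b-> q1
Coarsest stable partition (strong bisimilarity classes):
  B0 = {p0, p3, q0, q3}
  B1 = {p1, q1}
  B2 = {p2, q2}
p0 ∈ B0, q0 ∈ B0 → same block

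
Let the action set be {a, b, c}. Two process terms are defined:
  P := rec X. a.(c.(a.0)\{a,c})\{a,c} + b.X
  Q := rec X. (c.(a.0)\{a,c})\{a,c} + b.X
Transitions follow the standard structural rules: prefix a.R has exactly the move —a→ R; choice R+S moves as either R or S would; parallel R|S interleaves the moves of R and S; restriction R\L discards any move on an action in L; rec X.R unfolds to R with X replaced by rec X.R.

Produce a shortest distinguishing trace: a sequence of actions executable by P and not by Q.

LTS(P): 2 reachable states
  s0 = rec X. a.(c.(a.0)\{a,c})\{a,c} + b.X → --a--▸ s1, --b--▸ s0
  s1 = (c.(a.0)\{a,c})\{a,c} → ∅
LTS(Q): 1 reachable states
  t0 = rec X. (c.(a.0)\{a,c})\{a,c} + b.X → --b--▸ t0
Trace ⟨a⟩ through P, begin at {s0}:
  after a @ step 1: {s1}
  — P admits the full trace.
Trace ⟨a⟩ through Q, begin at {t0}:
  after a @ step 1: ∅  — Q cannot continue

a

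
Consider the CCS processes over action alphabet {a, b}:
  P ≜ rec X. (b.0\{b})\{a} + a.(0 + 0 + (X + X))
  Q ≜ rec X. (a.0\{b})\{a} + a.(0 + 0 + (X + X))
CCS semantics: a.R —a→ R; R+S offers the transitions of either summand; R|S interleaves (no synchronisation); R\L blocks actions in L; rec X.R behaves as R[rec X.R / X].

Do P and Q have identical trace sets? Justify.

trace-distinct — witness ⟨b⟩

LTS(P): 3 reachable states
  m0 = rec X. (b.0\{b})\{a} + a.(0 + 0 + (X + X)) has moves -a-> m1, -b-> m2
  m1 = 0 + 0 + ((rec X. (b.0\{b})\{a} + a.(0 + 0 + (X + X))) + (rec X. (b.0\{b})\{a} + a.(0 + 0 + (X + X)))) has moves -a-> m1, -b-> m2
  m2 = 0\{b}\{a} has moves stopped
LTS(Q): 2 reachable states
  n0 = rec X. (a.0\{b})\{a} + a.(0 + 0 + (X + X)) has moves -a-> n1
  n1 = 0 + 0 + ((rec X. (a.0\{b})\{a} + a.(0 + 0 + (X + X))) + (rec X. (a.0\{b})\{a} + a.(0 + 0 + (X + X)))) has moves -a-> n1
Trace ⟨b⟩ through P, begin at {m0}:
  [1] b ⇒ {m2}
  P completes σ.
Trace ⟨b⟩ through Q, begin at {n0}:
  [1] b ⇒ ∅ (Q stuck)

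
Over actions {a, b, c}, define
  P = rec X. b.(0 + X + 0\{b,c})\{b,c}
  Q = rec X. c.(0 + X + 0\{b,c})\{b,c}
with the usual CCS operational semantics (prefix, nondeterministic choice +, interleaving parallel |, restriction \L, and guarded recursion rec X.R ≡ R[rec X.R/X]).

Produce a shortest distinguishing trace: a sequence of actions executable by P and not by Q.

P's transition system — 2 states:
  s0 = rec X. b.(0 + X + 0\{b,c})\{b,c} | ··b··> s1
  s1 = (0 + (rec X. b.(0 + X + 0\{b,c})\{b,c}) + 0\{b,c})\{b,c} | stopped
Q's transition system — 2 states:
  t0 = rec X. c.(0 + X + 0\{b,c})\{b,c} | ··c··> t1
  t1 = (0 + (rec X. c.(0 + X + 0\{b,c})\{b,c}) + 0\{b,c})\{b,c} | stopped
Executing b from P (initial set {s0}):
  after b @ step 1: {s1}
  — P admits the full trace.
Executing b from Q (initial set {t0}):
  after b @ step 1: ∅  — Q cannot continue

b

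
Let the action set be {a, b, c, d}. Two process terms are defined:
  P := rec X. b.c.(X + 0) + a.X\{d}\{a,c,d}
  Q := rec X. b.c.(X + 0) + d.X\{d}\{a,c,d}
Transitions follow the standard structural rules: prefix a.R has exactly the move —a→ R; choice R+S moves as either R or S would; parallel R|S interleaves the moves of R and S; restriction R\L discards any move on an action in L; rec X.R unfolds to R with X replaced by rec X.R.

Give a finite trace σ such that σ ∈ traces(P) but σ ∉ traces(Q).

Reachable graph of P (5 states):
  m0 = rec X. b.c.(X + 0) + a.X\{d}\{a,c,d} | -a-> m1, -b-> m2
  m1 = (rec X. b.c.(X + 0) + a.X\{d}\{a,c,d})\{d}\{a,c,d} | -b-> m3
  m2 = c.((rec X. b.c.(X + 0) + a.X\{d}\{a,c,d}) + 0) | -c-> m4
  m3 = (c.((rec X. b.c.(X + 0) + a.X\{d}\{a,c,d}) + 0))\{d}\{a,c,d} | ∅
  m4 = (rec X. b.c.(X + 0) + a.X\{d}\{a,c,d}) + 0 | -a-> m1, -b-> m2
Reachable graph of Q (5 states):
  n0 = rec X. b.c.(X + 0) + d.X\{d}\{a,c,d} | -b-> n1, -d-> n2
  n1 = c.((rec X. b.c.(X + 0) + d.X\{d}\{a,c,d}) + 0) | -c-> n3
  n2 = (rec X. b.c.(X + 0) + d.X\{d}\{a,c,d})\{d}\{a,c,d} | -b-> n4
  n3 = (rec X. b.c.(X + 0) + d.X\{d}\{a,c,d}) + 0 | -b-> n1, -d-> n2
  n4 = (c.((rec X. b.c.(X + 0) + d.X\{d}\{a,c,d}) + 0))\{d}\{a,c,d} | ∅
Trace ⟨a⟩ through P, begin at {m0}:
  [1] a ⇒ {m1}
  — P admits the full trace.
Trace ⟨a⟩ through Q, begin at {n0}:
  [1] a ⇒ ∅ (Q stuck)

a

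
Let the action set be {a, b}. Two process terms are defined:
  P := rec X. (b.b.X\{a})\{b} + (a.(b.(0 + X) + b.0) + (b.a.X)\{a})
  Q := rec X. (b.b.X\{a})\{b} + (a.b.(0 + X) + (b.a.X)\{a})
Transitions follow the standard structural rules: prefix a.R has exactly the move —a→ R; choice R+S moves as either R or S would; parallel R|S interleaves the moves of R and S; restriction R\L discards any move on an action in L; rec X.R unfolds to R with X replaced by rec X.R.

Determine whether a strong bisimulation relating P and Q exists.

Reachable graph of P (5 states):
  p0 = rec X. (b.b.X\{a})\{b} + (a.(b.(0 + X) + b.0) + (b.a.X)\{a}) has moves =a=> p1, =b=> p2
  p1 = b.(0 + (rec X. (b.b.X\{a})\{b} + (a.(b.(0 + X) + b.0) + (b.a.X)\{a}))) + b.0 has moves =b=> p3, =b=> p4
  p2 = (a.(rec X. (b.b.X\{a})\{b} + (a.(b.(0 + X) + b.0) + (b.a.X)\{a})))\{a} has moves ∅
  p3 = 0 has moves ∅
  p4 = 0 + (rec X. (b.b.X\{a})\{b} + (a.(b.(0 + X) + b.0) + (b.a.X)\{a})) has moves =a=> p1, =b=> p2
Reachable graph of Q (4 states):
  q0 = rec X. (b.b.X\{a})\{b} + (a.b.(0 + X) + (b.a.X)\{a}) has moves =a=> q1, =b=> q2
  q1 = b.(0 + (rec X. (b.b.X\{a})\{b} + (a.b.(0 + X) + (b.a.X)\{a}))) has moves =b=> q3
  q2 = (a.(rec X. (b.b.X\{a})\{b} + (a.b.(0 + X) + (b.a.X)\{a})))\{a} has moves ∅
  q3 = 0 + (rec X. (b.b.X\{a})\{b} + (a.b.(0 + X) + (b.a.X)\{a})) has moves =a=> q1, =b=> q2
Bisimilarity quotient blocks:
  B0 = {p0, p4}
  B1 = {p1}
  B2 = {p2, p3, q2}
  B3 = {q0, q3}
  B4 = {q1}
p0 ∈ B0, q0 ∈ B3 → different blocks

not bisimilar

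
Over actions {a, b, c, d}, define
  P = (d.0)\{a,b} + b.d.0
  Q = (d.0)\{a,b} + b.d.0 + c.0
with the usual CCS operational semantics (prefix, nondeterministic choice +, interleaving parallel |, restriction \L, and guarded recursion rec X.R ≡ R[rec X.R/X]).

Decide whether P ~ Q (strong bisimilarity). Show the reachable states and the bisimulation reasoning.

P's transition system — 4 states:
  u0 = (d.0)\{a,b} + b.d.0 ⊢ ··b··> u1, ··d··> u2
  u1 = d.0 ⊢ ··d··> u3
  u2 = 0\{a,b} ⊢ stopped
  u3 = 0 ⊢ stopped
Q's transition system — 4 states:
  v0 = (d.0)\{a,b} + b.d.0 + c.0 ⊢ ··b··> v1, ··c··> v2, ··d··> v3
  v1 = d.0 ⊢ ··d··> v2
  v2 = 0 ⊢ stopped
  v3 = 0\{a,b} ⊢ stopped
Bisimilarity quotient blocks:
  B0 = {u0}
  B1 = {u2, u3, v2, v3}
  B2 = {u1, v1}
  B3 = {v0}
u0 ∈ B0, v0 ∈ B3 → different blocks

NO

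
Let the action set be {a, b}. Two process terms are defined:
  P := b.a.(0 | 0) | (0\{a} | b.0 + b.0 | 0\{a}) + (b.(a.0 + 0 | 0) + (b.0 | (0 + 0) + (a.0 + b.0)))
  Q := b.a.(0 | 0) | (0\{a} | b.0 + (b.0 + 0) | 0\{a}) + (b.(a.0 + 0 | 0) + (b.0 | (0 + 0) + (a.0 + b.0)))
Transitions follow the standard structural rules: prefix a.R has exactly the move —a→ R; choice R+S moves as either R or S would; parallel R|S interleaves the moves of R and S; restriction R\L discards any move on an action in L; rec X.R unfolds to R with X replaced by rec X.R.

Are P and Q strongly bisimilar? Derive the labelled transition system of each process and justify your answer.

P ~ Q

Reachable graph of P (12 states):
  s0 = b.a.(0 | 0) | (0\{a} | b.0 + b.0 | 0\{a}) + (b.(a.0 + 0 | 0) + (b.0 | (0 + 0) + (a.0 + b.0))) | -a-> s1, -b-> s1, -b-> s2, -b-> s3, -b-> s4, -b-> s5, -b-> s6
  s1 = 0 | deadlocked
  s2 = 0 | (0 + 0) | deadlocked
  s3 = a.(0 | 0) | (0\{a} | b.0 + b.0 | 0\{a}) | -a-> s7, -b-> s8, -b-> s9
  s4 = a.0 + 0 | 0 | -a-> s1
  s5 = b.a.(0 | 0) | (0 | 0\{a}) | -b-> s8
  s6 = b.a.(0 | 0) | (0\{a} | 0) | -b-> s9
  s7 = 0 | 0 | (0\{a} | b.0 + b.0 | 0\{a}) | -b-> s10, -b-> s11
  s8 = a.(0 | 0) | (0 | 0\{a}) | -a-> s10
  s9 = a.(0 | 0) | (0\{a} | 0) | -a-> s11
  s10 = 0 | 0 | (0 | 0\{a}) | deadlocked
  s11 = 0 | 0 | (0\{a} | 0) | deadlocked
Reachable graph of Q (12 states):
  t0 = b.a.(0 | 0) | (0\{a} | b.0 + (b.0 + 0) | 0\{a}) + (b.(a.0 + 0 | 0) + (b.0 | (0 + 0) + (a.0 + b.0))) | -a-> t1, -b-> t1, -b-> t2, -b-> t3, -b-> t4, -b-> t5, -b-> t6
  t1 = 0 | deadlocked
  t2 = 0 | (0 + 0) | deadlocked
  t3 = a.(0 | 0) | (0\{a} | b.0 + (b.0 + 0) | 0\{a}) | -a-> t7, -b-> t8, -b-> t9
  t4 = a.0 + 0 | 0 | -a-> t1
  t5 = b.a.(0 | 0) | (0 | 0\{a}) | -b-> t8
  t6 = b.a.(0 | 0) | (0\{a} | 0) | -b-> t9
  t7 = 0 | 0 | (0\{a} | b.0 + (b.0 + 0) | 0\{a}) | -b-> t10, -b-> t11
  t8 = a.(0 | 0) | (0 | 0\{a}) | -a-> t10
  t9 = a.(0 | 0) | (0\{a} | 0) | -a-> t11
  t10 = 0 | 0 | (0 | 0\{a}) | deadlocked
  t11 = 0 | 0 | (0\{a} | 0) | deadlocked
Bisimilarity quotient blocks:
  B0 = {s0, t0}
  B1 = {s5, s6, t5, t6}
  B2 = {s4, s8, s9, t4, t8, t9}
  B3 = {s1, s10, s11, s2, t1, t10, t11, t2}
  B4 = {s3, t3}
  B5 = {s7, t7}
s0 ∈ B0, t0 ∈ B0 → same block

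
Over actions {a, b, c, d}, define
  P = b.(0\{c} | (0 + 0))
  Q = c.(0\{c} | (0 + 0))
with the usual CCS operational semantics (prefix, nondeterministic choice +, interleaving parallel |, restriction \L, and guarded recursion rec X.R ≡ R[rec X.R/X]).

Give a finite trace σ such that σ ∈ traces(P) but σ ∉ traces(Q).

LTS(P): 2 reachable states
  p0 = b.(0\{c} | (0 + 0)) :: --b--▸ p1
  p1 = 0\{c} | (0 + 0) :: stopped
LTS(Q): 2 reachable states
  q0 = c.(0\{c} | (0 + 0)) :: --c--▸ q1
  q1 = 0\{c} | (0 + 0) :: stopped
Executing b from P (initial set {p0}):
  step 1 (b): {p1}
  P completes σ.
Executing b from Q (initial set {q0}):
  step 1 (b): ∅ (Q stuck)

b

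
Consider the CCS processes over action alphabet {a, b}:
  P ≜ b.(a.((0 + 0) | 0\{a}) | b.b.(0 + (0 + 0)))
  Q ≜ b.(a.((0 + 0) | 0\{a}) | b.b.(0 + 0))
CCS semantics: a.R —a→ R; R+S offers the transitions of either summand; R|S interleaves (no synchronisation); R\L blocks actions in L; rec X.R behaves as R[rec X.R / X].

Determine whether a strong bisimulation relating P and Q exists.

Reachable graph of P (7 states):
  m0 = b.(a.((0 + 0) | 0\{a}) | b.b.(0 + (0 + 0))) :: =b=> m1
  m1 = a.((0 + 0) | 0\{a}) | b.b.(0 + (0 + 0)) :: =a=> m2, =b=> m3
  m2 = (0 + 0) | 0\{a} | b.b.(0 + (0 + 0)) :: =b=> m4
  m3 = a.((0 + 0) | 0\{a}) | b.(0 + (0 + 0)) :: =a=> m4, =b=> m5
  m4 = (0 + 0) | 0\{a} | b.(0 + (0 + 0)) :: =b=> m6
  m5 = a.((0 + 0) | 0\{a}) | (0 + (0 + 0)) :: =a=> m6
  m6 = (0 + 0) | 0\{a} | (0 + (0 + 0)) :: deadlocked
Reachable graph of Q (7 states):
  n0 = b.(a.((0 + 0) | 0\{a}) | b.b.(0 + 0)) :: =b=> n1
  n1 = a.((0 + 0) | 0\{a}) | b.b.(0 + 0) :: =a=> n2, =b=> n3
  n2 = (0 + 0) | 0\{a} | b.b.(0 + 0) :: =b=> n4
  n3 = a.((0 + 0) | 0\{a}) | b.(0 + 0) :: =a=> n4, =b=> n5
  n4 = (0 + 0) | 0\{a} | b.(0 + 0) :: =b=> n6
  n5 = a.((0 + 0) | 0\{a}) | (0 + 0) :: =a=> n6
  n6 = (0 + 0) | 0\{a} | (0 + 0) :: deadlocked
Partition-refinement fixed point:
  B0 = {m0, n0}
  B1 = {m1, n1}
  B2 = {m3, n3}
  B3 = {m5, n5}
  B4 = {m6, n6}
  B5 = {m4, n4}
  B6 = {m2, n2}
m0 ∈ B0, n0 ∈ B0 → same block

YES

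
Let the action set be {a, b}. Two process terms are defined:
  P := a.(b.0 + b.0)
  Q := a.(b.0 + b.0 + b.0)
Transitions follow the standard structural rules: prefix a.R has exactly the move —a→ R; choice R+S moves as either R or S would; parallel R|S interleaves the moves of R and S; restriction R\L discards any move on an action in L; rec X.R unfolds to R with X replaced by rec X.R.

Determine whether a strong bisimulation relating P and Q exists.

bisimilar

LTS(P): 3 reachable states
  p0 = a.(b.0 + b.0) has moves --a--▸ p1
  p1 = b.0 + b.0 has moves --b--▸ p2
  p2 = 0 has moves ·
LTS(Q): 3 reachable states
  q0 = a.(b.0 + b.0 + b.0) has moves --a--▸ q1
  q1 = b.0 + b.0 + b.0 has moves --b--▸ q2
  q2 = 0 has moves ·
Bisimilarity quotient blocks:
  B0 = {p0, q0}
  B1 = {p1, q1}
  B2 = {p2, q2}
p0 ∈ B0, q0 ∈ B0 → same block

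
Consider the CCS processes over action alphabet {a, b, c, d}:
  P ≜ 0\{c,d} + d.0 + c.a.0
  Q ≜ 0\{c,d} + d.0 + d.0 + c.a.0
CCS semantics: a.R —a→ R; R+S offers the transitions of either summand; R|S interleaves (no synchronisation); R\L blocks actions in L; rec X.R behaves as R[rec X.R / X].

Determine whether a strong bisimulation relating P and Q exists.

LTS(P): 3 reachable states
  m0 = 0\{c,d} + d.0 + c.a.0 → --c--▸ m1, --d--▸ m2
  m1 = a.0 → --a--▸ m2
  m2 = 0 → stopped
LTS(Q): 3 reachable states
  n0 = 0\{c,d} + d.0 + d.0 + c.a.0 → --c--▸ n1, --d--▸ n2
  n1 = a.0 → --a--▸ n2
  n2 = 0 → stopped
Bisimilarity quotient blocks:
  B0 = {m0, n0}
  B1 = {m2, n2}
  B2 = {m1, n1}
m0 ∈ B0, n0 ∈ B0 → same block

YES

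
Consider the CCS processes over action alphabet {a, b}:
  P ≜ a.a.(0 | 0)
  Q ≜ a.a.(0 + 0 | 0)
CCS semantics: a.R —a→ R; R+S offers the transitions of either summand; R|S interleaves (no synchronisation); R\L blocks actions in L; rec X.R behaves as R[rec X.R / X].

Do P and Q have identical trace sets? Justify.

LTS(P): 3 reachable states
  p0 = a.a.(0 | 0) ⊢ —a→ p1
  p1 = a.(0 | 0) ⊢ —a→ p2
  p2 = 0 | 0 ⊢ (no moves)
LTS(Q): 3 reachable states
  q0 = a.a.(0 + 0 | 0) ⊢ —a→ q1
  q1 = a.(0 + 0 | 0) ⊢ —a→ q2
  q2 = 0 + 0 | 0 ⊢ (no moves)
Bisimilarity quotient blocks:
  B0 = {p0, q0}
  B1 = {p1, q1}
  B2 = {p2, q2}
p0 ∈ B0, q0 ∈ B0 → same block
Bisimilar ⇒ trace-equivalent.

traces(P) = traces(Q)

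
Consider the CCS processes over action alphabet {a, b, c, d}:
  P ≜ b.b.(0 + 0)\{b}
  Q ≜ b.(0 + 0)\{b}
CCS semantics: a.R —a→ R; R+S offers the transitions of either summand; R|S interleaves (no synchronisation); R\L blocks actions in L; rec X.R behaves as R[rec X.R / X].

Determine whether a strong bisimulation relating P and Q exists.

LTS(P): 3 reachable states
  p0 = b.b.(0 + 0)\{b} ⊢ =b=> p1
  p1 = b.(0 + 0)\{b} ⊢ =b=> p2
  p2 = (0 + 0)\{b} ⊢ deadlocked
LTS(Q): 2 reachable states
  q0 = b.(0 + 0)\{b} ⊢ =b=> q1
  q1 = (0 + 0)\{b} ⊢ deadlocked
Partition-refinement fixed point:
  B0 = {p0}
  B1 = {p1, q0}
  B2 = {p2, q1}
p0 ∈ B0, q0 ∈ B1 → different blocks

not bisimilar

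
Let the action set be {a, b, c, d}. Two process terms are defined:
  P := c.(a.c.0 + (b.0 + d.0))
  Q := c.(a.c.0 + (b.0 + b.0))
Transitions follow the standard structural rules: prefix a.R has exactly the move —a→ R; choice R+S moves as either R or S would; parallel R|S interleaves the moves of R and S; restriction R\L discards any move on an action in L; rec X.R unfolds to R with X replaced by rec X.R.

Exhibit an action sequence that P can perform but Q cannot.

cd

LTS(P): 4 reachable states
  s0 = c.(a.c.0 + (b.0 + d.0)) has moves ··c··> s1
  s1 = a.c.0 + (b.0 + d.0) has moves ··a··> s2, ··b··> s3, ··d··> s3
  s2 = c.0 has moves ··c··> s3
  s3 = 0 has moves (no moves)
LTS(Q): 4 reachable states
  t0 = c.(a.c.0 + (b.0 + b.0)) has moves ··c··> t1
  t1 = a.c.0 + (b.0 + b.0) has moves ··a··> t2, ··b··> t3
  t2 = c.0 has moves ··c··> t3
  t3 = 0 has moves (no moves)
Executing cd from P (initial set {s0}):
  after c @ step 1: {s1}
  after d @ step 2: {s3}
  ✓ P
Executing cd from Q (initial set {t0}):
  after c @ step 1: {t1}
  after d @ step 2: ∅  — Q cannot continue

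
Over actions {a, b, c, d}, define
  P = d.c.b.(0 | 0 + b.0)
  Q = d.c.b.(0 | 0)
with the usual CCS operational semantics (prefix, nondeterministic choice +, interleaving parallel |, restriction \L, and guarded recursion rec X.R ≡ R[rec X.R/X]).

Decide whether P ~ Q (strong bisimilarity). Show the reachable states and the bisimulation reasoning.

LTS(P): 5 reachable states
  u0 = d.c.b.(0 | 0 + b.0) → -d-> u1
  u1 = c.b.(0 | 0 + b.0) → -c-> u2
  u2 = b.(0 | 0 + b.0) → -b-> u3
  u3 = 0 | 0 + b.0 → -b-> u4
  u4 = 0 → deadlocked
LTS(Q): 4 reachable states
  v0 = d.c.b.(0 | 0) → -d-> v1
  v1 = c.b.(0 | 0) → -c-> v2
  v2 = b.(0 | 0) → -b-> v3
  v3 = 0 | 0 → deadlocked
Coarsest stable partition (strong bisimilarity classes):
  B0 = {u0}
  B1 = {u1}
  B2 = {u2}
  B3 = {u3, v2}
  B4 = {u4, v3}
  B5 = {v0}
  B6 = {v1}
u0 ∈ B0, v0 ∈ B5 → different blocks

NO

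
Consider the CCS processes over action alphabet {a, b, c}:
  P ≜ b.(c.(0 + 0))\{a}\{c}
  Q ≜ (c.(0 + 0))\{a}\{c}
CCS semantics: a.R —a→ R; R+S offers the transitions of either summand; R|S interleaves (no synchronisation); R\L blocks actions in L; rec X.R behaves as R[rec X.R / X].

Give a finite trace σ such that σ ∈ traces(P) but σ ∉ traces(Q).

LTS(P): 2 reachable states
  u0 = b.(c.(0 + 0))\{a}\{c} :: -b-> u1
  u1 = (c.(0 + 0))\{a}\{c} :: stopped
LTS(Q): 1 reachable states
  v0 = (c.(0 + 0))\{a}\{c} :: stopped
Trace ⟨b⟩ through P, begin at {u0}:
  [1] b ⇒ {u1}
  P completes σ.
Trace ⟨b⟩ through Q, begin at {v0}:
  [1] b ⇒ ∅ (Q stuck)

b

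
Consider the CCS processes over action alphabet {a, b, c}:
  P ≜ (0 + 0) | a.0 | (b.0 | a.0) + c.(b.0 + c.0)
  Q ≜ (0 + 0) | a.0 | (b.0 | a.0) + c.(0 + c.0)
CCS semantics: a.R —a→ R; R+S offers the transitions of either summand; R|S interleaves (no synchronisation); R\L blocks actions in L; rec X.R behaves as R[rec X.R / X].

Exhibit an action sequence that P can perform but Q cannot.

cb

P's transition system — 10 states:
  s0 = (0 + 0) | a.0 | (b.0 | a.0) + c.(b.0 + c.0) → =a=> s1, =a=> s2, =b=> s3, =c=> s4
  s1 = (0 + 0) | 0 | (b.0 | a.0) → =a=> s5, =b=> s6
  s2 = (0 + 0) | a.0 | (b.0 | 0) → =a=> s5, =b=> s7
  s3 = (0 + 0) | a.0 | (0 | a.0) → =a=> s6, =a=> s7
  s4 = b.0 + c.0 → =b=> s8, =c=> s8
  s5 = (0 + 0) | 0 | (b.0 | 0) → =b=> s9
  s6 = (0 + 0) | 0 | (0 | a.0) → =a=> s9
  s7 = (0 + 0) | a.0 | (0 | 0) → =a=> s9
  s8 = 0 → ·
  s9 = (0 + 0) | 0 | (0 | 0) → ·
Q's transition system — 10 states:
  t0 = (0 + 0) | a.0 | (b.0 | a.0) + c.(0 + c.0) → =a=> t1, =a=> t2, =b=> t3, =c=> t4
  t1 = (0 + 0) | 0 | (b.0 | a.0) → =a=> t5, =b=> t6
  t2 = (0 + 0) | a.0 | (b.0 | 0) → =a=> t5, =b=> t7
  t3 = (0 + 0) | a.0 | (0 | a.0) → =a=> t6, =a=> t7
  t4 = 0 + c.0 → =c=> t8
  t5 = (0 + 0) | 0 | (b.0 | 0) → =b=> t9
  t6 = (0 + 0) | 0 | (0 | a.0) → =a=> t9
  t7 = (0 + 0) | a.0 | (0 | 0) → =a=> t9
  t8 = 0 → ·
  t9 = (0 + 0) | 0 | (0 | 0) → ·
Executing cb from P (initial set {s0}):
  after c @ step 1: {s4}
  after b @ step 2: {s8}
  — P admits the full trace.
Executing cb from Q (initial set {t0}):
  after c @ step 1: {t4}
  after b @ step 2: no successor for Q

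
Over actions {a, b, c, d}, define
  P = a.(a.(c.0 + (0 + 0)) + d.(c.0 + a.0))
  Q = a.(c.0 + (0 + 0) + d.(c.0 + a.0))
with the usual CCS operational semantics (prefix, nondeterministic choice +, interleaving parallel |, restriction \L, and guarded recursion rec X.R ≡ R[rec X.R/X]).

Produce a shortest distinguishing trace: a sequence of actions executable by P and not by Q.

aa

LTS(P): 5 reachable states
  m0 = a.(a.(c.0 + (0 + 0)) + d.(c.0 + a.0)) :: -a-> m1
  m1 = a.(c.0 + (0 + 0)) + d.(c.0 + a.0) :: -a-> m2, -d-> m3
  m2 = c.0 + (0 + 0) :: -c-> m4
  m3 = c.0 + a.0 :: -a-> m4, -c-> m4
  m4 = 0 :: (no moves)
LTS(Q): 4 reachable states
  n0 = a.(c.0 + (0 + 0) + d.(c.0 + a.0)) :: -a-> n1
  n1 = c.0 + (0 + 0) + d.(c.0 + a.0) :: -c-> n2, -d-> n3
  n2 = 0 :: (no moves)
  n3 = c.0 + a.0 :: -a-> n2, -c-> n2
Run σ = ⟨aa⟩ on P: start {m0}
  step 1 (a): {m1}
  step 2 (a): {m2}
  P completes σ.
Run σ = ⟨aa⟩ on Q: start {n0}
  step 1 (a): {n1}
  step 2 (a): ∅  — Q cannot continue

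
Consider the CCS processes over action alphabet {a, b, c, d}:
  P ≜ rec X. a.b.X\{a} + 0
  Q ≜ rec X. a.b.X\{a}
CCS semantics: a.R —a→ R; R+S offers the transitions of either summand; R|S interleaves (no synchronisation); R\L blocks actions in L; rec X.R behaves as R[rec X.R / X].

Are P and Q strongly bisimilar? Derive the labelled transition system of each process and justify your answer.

LTS(P): 3 reachable states
  u0 = rec X. a.b.X\{a} + 0 → —a→ u1
  u1 = b.(rec X. a.b.X\{a} + 0)\{a} → —b→ u2
  u2 = (rec X. a.b.X\{a} + 0)\{a} → deadlocked
LTS(Q): 3 reachable states
  v0 = rec X. a.b.X\{a} → —a→ v1
  v1 = b.(rec X. a.b.X\{a})\{a} → —b→ v2
  v2 = (rec X. a.b.X\{a})\{a} → deadlocked
Partition-refinement fixed point:
  B0 = {u0, v0}
  B1 = {u1, v1}
  B2 = {u2, v2}
u0 ∈ B0, v0 ∈ B0 → same block

bisimilar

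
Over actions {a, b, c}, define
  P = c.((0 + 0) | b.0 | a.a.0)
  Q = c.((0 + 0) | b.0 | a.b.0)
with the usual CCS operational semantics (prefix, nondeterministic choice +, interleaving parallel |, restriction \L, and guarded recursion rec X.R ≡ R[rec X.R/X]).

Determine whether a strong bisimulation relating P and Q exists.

LTS(P): 7 reachable states
  m0 = c.((0 + 0) | b.0 | a.a.0) → =c=> m1
  m1 = (0 + 0) | b.0 | a.a.0 → =a=> m2, =b=> m3
  m2 = (0 + 0) | b.0 | a.0 → =a=> m4, =b=> m5
  m3 = (0 + 0) | 0 | a.a.0 → =a=> m5
  m4 = (0 + 0) | b.0 | 0 → =b=> m6
  m5 = (0 + 0) | 0 | a.0 → =a=> m6
  m6 = (0 + 0) | 0 | 0 → (no moves)
LTS(Q): 7 reachable states
  n0 = c.((0 + 0) | b.0 | a.b.0) → =c=> n1
  n1 = (0 + 0) | b.0 | a.b.0 → =a=> n2, =b=> n3
  n2 = (0 + 0) | b.0 | b.0 → =b=> n4, =b=> n5
  n3 = (0 + 0) | 0 | a.b.0 → =a=> n4
  n4 = (0 + 0) | 0 | b.0 → =b=> n6
  n5 = (0 + 0) | b.0 | 0 → =b=> n6
  n6 = (0 + 0) | 0 | 0 → (no moves)
Bisimilarity quotient blocks:
  B0 = {m0}
  B1 = {m1}
  B2 = {m3}
  B3 = {m5}
  B4 = {m6, n6}
  B5 = {m2}
  B6 = {m4, n4, n5}
  B7 = {n0}
  B8 = {n1}
  B9 = {n2}
  B10 = {n3}
m0 ∈ B0, n0 ∈ B7 → different blocks

P ≁ Q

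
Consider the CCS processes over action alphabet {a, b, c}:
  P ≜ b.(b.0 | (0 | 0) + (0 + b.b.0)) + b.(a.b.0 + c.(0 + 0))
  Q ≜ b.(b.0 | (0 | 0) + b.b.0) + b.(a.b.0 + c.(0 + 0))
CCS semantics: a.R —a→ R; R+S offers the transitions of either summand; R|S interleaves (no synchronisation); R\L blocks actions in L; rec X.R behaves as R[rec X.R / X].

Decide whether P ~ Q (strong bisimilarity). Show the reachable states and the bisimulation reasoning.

P ~ Q

Reachable graph of P (7 states):
  u0 = b.(b.0 | (0 | 0) + (0 + b.b.0)) + b.(a.b.0 + c.(0 + 0)) has moves ··b··> u1, ··b··> u2
  u1 = a.b.0 + c.(0 + 0) has moves ··a··> u3, ··c··> u4
  u2 = b.0 | (0 | 0) + (0 + b.b.0) has moves ··b··> u3, ··b··> u5
  u3 = b.0 has moves ··b··> u6
  u4 = 0 + 0 has moves ·
  u5 = 0 | (0 | 0) has moves ·
  u6 = 0 has moves ·
Reachable graph of Q (7 states):
  v0 = b.(b.0 | (0 | 0) + b.b.0) + b.(a.b.0 + c.(0 + 0)) has moves ··b··> v1, ··b··> v2
  v1 = a.b.0 + c.(0 + 0) has moves ··a··> v3, ··c··> v4
  v2 = b.0 | (0 | 0) + b.b.0 has moves ··b··> v3, ··b··> v5
  v3 = b.0 has moves ··b··> v6
  v4 = 0 + 0 has moves ·
  v5 = 0 | (0 | 0) has moves ·
  v6 = 0 has moves ·
Partition-refinement fixed point:
  B0 = {u0, v0}
  B1 = {u2, v2}
  B2 = {u4, u5, u6, v4, v5, v6}
  B3 = {u3, v3}
  B4 = {u1, v1}
u0 ∈ B0, v0 ∈ B0 → same block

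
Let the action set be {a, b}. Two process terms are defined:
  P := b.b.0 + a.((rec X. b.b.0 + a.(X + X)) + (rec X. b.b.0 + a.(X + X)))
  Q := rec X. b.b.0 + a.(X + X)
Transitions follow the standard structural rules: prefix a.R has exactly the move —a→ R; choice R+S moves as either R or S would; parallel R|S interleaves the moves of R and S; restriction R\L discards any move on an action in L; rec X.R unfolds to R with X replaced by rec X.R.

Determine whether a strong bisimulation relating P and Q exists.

P ~ Q

Reachable graph of P (4 states):
  m0 = b.b.0 + a.((rec X. b.b.0 + a.(X + X)) + (rec X. b.b.0 + a.(X + X))) ⊢ —a→ m1, —b→ m2
  m1 = (rec X. b.b.0 + a.(X + X)) + (rec X. b.b.0 + a.(X + X)) ⊢ —a→ m1, —b→ m2
  m2 = b.0 ⊢ —b→ m3
  m3 = 0 ⊢ ·
Reachable graph of Q (4 states):
  n0 = rec X. b.b.0 + a.(X + X) ⊢ —a→ n1, —b→ n2
  n1 = (rec X. b.b.0 + a.(X + X)) + (rec X. b.b.0 + a.(X + X)) ⊢ —a→ n1, —b→ n2
  n2 = b.0 ⊢ —b→ n3
  n3 = 0 ⊢ ·
Partition-refinement fixed point:
  B0 = {m0, m1, n0, n1}
  B1 = {m2, n2}
  B2 = {m3, n3}
m0 ∈ B0, n0 ∈ B0 → same block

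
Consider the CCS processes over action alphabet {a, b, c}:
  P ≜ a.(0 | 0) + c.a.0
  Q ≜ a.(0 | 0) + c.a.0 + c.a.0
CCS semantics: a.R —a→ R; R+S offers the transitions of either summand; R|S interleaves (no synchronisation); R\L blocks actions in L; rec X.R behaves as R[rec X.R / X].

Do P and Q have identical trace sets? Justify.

traces(P) = traces(Q)

Reachable graph of P (4 states):
  u0 = a.(0 | 0) + c.a.0 → ··a··> u1, ··c··> u2
  u1 = 0 | 0 → stopped
  u2 = a.0 → ··a··> u3
  u3 = 0 → stopped
Reachable graph of Q (4 states):
  v0 = a.(0 | 0) + c.a.0 + c.a.0 → ··a··> v1, ··c··> v2
  v1 = 0 | 0 → stopped
  v2 = a.0 → ··a··> v3
  v3 = 0 → stopped
Partition-refinement fixed point:
  B0 = {u0, v0}
  B1 = {u1, u3, v1, v3}
  B2 = {u2, v2}
u0 ∈ B0, v0 ∈ B0 → same block
Bisimilar ⇒ trace-equivalent.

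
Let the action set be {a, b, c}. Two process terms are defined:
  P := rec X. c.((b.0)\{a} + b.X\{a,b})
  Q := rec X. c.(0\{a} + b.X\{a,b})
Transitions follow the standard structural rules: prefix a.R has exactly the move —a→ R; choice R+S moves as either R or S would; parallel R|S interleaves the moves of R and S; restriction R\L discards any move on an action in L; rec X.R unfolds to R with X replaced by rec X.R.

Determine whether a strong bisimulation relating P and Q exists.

LTS(P): 5 reachable states
  p0 = rec X. c.((b.0)\{a} + b.X\{a,b}) | =c=> p1
  p1 = (b.0)\{a} + b.(rec X. c.((b.0)\{a} + b.X\{a,b}))\{a,b} | =b=> p2, =b=> p3
  p2 = (rec X. c.((b.0)\{a} + b.X\{a,b}))\{a,b} | =c=> p4
  p3 = 0\{a} | stopped
  p4 = ((b.0)\{a} + b.(rec X. c.((b.0)\{a} + b.X\{a,b}))\{a,b})\{a,b} | stopped
LTS(Q): 4 reachable states
  q0 = rec X. c.(0\{a} + b.X\{a,b}) | =c=> q1
  q1 = 0\{a} + b.(rec X. c.(0\{a} + b.X\{a,b}))\{a,b} | =b=> q2
  q2 = (rec X. c.(0\{a} + b.X\{a,b}))\{a,b} | =c=> q3
  q3 = (0\{a} + b.(rec X. c.(0\{a} + b.X\{a,b}))\{a,b})\{a,b} | stopped
Partition-refinement fixed point:
  B0 = {p0}
  B1 = {p1}
  B2 = {p3, p4, q3}
  B3 = {p2, q2}
  B4 = {q0}
  B5 = {q1}
p0 ∈ B0, q0 ∈ B4 → different blocks

P ≁ Q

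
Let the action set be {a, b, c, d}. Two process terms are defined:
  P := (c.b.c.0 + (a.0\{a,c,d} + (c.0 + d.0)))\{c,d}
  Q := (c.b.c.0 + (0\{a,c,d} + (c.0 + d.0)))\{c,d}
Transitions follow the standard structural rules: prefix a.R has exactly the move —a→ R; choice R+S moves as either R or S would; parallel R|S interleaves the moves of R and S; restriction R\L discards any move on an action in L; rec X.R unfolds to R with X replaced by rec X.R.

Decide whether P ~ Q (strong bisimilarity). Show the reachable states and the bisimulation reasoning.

P's transition system — 2 states:
  m0 = (c.b.c.0 + (a.0\{a,c,d} + (c.0 + d.0)))\{c,d} ⊢ —a→ m1
  m1 = 0\{a,c,d}\{c,d} ⊢ deadlocked
Q's transition system — 1 states:
  n0 = (c.b.c.0 + (0\{a,c,d} + (c.0 + d.0)))\{c,d} ⊢ deadlocked
Bisimilarity quotient blocks:
  B0 = {m0}
  B1 = {m1, n0}
m0 ∈ B0, n0 ∈ B1 → different blocks

P ≁ Q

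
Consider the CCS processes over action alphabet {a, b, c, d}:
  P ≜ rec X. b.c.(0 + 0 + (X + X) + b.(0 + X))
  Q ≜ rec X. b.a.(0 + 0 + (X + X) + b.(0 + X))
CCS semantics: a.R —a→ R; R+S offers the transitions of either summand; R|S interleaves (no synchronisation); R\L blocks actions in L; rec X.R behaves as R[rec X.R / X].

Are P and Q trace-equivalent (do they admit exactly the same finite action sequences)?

LTS(P): 4 reachable states
  u0 = rec X. b.c.(0 + 0 + (X + X) + b.(0 + X)) → ··b··> u1
  u1 = c.(0 + 0 + ((rec X. b.c.(0 + 0 + (X + X) + b.(0 + X))) + (rec X. b.c.(0 + 0 + (X + X) + b.(0 + X)))) + b.(0 + (rec X. b.c.(0 + 0 + (X + X) + b.(0 + X))))) → ··c··> u2
  u2 = 0 + 0 + ((rec X. b.c.(0 + 0 + (X + X) + b.(0 + X))) + (rec X. b.c.(0 + 0 + (X + X) + b.(0 + X)))) + b.(0 + (rec X. b.c.(0 + 0 + (X + X) + b.(0 + X)))) → ··b··> u1, ··b··> u3
  u3 = 0 + (rec X. b.c.(0 + 0 + (X + X) + b.(0 + X))) → ··b··> u1
LTS(Q): 4 reachable states
  v0 = rec X. b.a.(0 + 0 + (X + X) + b.(0 + X)) → ··b··> v1
  v1 = a.(0 + 0 + ((rec X. b.a.(0 + 0 + (X + X) + b.(0 + X))) + (rec X. b.a.(0 + 0 + (X + X) + b.(0 + X)))) + b.(0 + (rec X. b.a.(0 + 0 + (X + X) + b.(0 + X))))) → ··a··> v2
  v2 = 0 + 0 + ((rec X. b.a.(0 + 0 + (X + X) + b.(0 + X))) + (rec X. b.a.(0 + 0 + (X + X) + b.(0 + X)))) + b.(0 + (rec X. b.a.(0 + 0 + (X + X) + b.(0 + X)))) → ··b··> v1, ··b··> v3
  v3 = 0 + (rec X. b.a.(0 + 0 + (X + X) + b.(0 + X))) → ··b··> v1
Trace ⟨bc⟩ through P, begin at {u0}:
  after b @ step 1: {u1}
  after c @ step 2: {u2}
  ✓ P
Trace ⟨bc⟩ through Q, begin at {v0}:
  after b @ step 1: {v1}
  after c @ step 2: ∅ (Q stuck)

NO — witness ⟨bc⟩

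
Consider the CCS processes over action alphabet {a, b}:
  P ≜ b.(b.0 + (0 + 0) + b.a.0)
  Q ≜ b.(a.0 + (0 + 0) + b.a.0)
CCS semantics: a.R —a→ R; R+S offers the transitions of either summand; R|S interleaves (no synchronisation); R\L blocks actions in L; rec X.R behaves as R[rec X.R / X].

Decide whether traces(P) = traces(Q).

P's transition system — 4 states:
  u0 = b.(b.0 + (0 + 0) + b.a.0) → -b-> u1
  u1 = b.0 + (0 + 0) + b.a.0 → -b-> u2, -b-> u3
  u2 = 0 → stopped
  u3 = a.0 → -a-> u2
Q's transition system — 4 states:
  v0 = b.(a.0 + (0 + 0) + b.a.0) → -b-> v1
  v1 = a.0 + (0 + 0) + b.a.0 → -a-> v2, -b-> v3
  v2 = 0 → stopped
  v3 = a.0 → -a-> v2
Trace ⟨ba⟩ through Q, begin at {v0}:
  after b @ step 1: {v1}
  after a @ step 2: {v2}
  — Q admits the full trace.
Trace ⟨ba⟩ through P, begin at {u0}:
  after b @ step 1: {u1}
  after a @ step 2: ∅  — P cannot continue

trace-distinct — witness ⟨ba⟩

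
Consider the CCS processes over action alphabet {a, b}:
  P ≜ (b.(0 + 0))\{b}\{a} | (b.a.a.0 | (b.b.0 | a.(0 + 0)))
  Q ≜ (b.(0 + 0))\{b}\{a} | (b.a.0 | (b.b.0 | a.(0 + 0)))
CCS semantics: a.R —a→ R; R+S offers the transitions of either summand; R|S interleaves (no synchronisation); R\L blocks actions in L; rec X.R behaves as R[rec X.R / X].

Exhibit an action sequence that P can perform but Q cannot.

Reachable graph of P (24 states):
  p0 = (b.(0 + 0))\{b}\{a} | (b.a.a.0 | (b.b.0 | a.(0 + 0))) ⊢ —a→ p1, —b→ p2, —b→ p3
  p1 = (b.(0 + 0))\{b}\{a} | (b.a.a.0 | (b.b.0 | (0 + 0))) ⊢ —b→ p4, —b→ p5
  p2 = (b.(0 + 0))\{b}\{a} | (a.a.0 | (b.b.0 | a.(0 + 0))) ⊢ —a→ p4, —a→ p6, —b→ p7
  p3 = (b.(0 + 0))\{b}\{a} | (b.a.a.0 | (b.0 | a.(0 + 0))) ⊢ —a→ p5, —b→ p7, —b→ p8
  p4 = (b.(0 + 0))\{b}\{a} | (a.a.0 | (b.b.0 | (0 + 0))) ⊢ —a→ p9, —b→ p10
  p5 = (b.(0 + 0))\{b}\{a} | (b.a.a.0 | (b.0 | (0 + 0))) ⊢ —b→ p10, —b→ p11
  p6 = (b.(0 + 0))\{b}\{a} | (a.0 | (b.b.0 | a.(0 + 0))) ⊢ —a→ p12, —a→ p9, —b→ p13
  p7 = (b.(0 + 0))\{b}\{a} | (a.a.0 | (b.0 | a.(0 + 0))) ⊢ —a→ p10, —a→ p13, —b→ p14
  p8 = (b.(0 + 0))\{b}\{a} | (b.a.a.0 | (0 | a.(0 + 0))) ⊢ —a→ p11, —b→ p14
  p9 = (b.(0 + 0))\{b}\{a} | (a.0 | (b.b.0 | (0 + 0))) ⊢ —a→ p15, —b→ p16
  p10 = (b.(0 + 0))\{b}\{a} | (a.a.0 | (b.0 | (0 + 0))) ⊢ —a→ p16, —b→ p17
  p11 = (b.(0 + 0))\{b}\{a} | (b.a.a.0 | (0 | (0 + 0))) ⊢ —b→ p17
  p12 = (b.(0 + 0))\{b}\{a} | (0 | (b.b.0 | a.(0 + 0))) ⊢ —a→ p15, —b→ p18
  p13 = (b.(0 + 0))\{b}\{a} | (a.0 | (b.0 | a.(0 + 0))) ⊢ —a→ p16, —a→ p18, —b→ p19
  p14 = (b.(0 + 0))\{b}\{a} | (a.a.0 | (0 | a.(0 + 0))) ⊢ —a→ p17, —a→ p19
  p15 = (b.(0 + 0))\{b}\{a} | (0 | (b.b.0 | (0 + 0))) ⊢ —b→ p20
  p16 = (b.(0 + 0))\{b}\{a} | (a.0 | (b.0 | (0 + 0))) ⊢ —a→ p20, —b→ p21
  p17 = (b.(0 + 0))\{b}\{a} | (a.a.0 | (0 | (0 + 0))) ⊢ —a→ p21
  p18 = (b.(0 + 0))\{b}\{a} | (0 | (b.0 | a.(0 + 0))) ⊢ —a→ p20, —b→ p22
  p19 = (b.(0 + 0))\{b}\{a} | (a.0 | (0 | a.(0 + 0))) ⊢ —a→ p21, —a→ p22
  p20 = (b.(0 + 0))\{b}\{a} | (0 | (b.0 | (0 + 0))) ⊢ —b→ p23
  p21 = (b.(0 + 0))\{b}\{a} | (a.0 | (0 | (0 + 0))) ⊢ —a→ p23
  p22 = (b.(0 + 0))\{b}\{a} | (0 | (0 | a.(0 + 0))) ⊢ —a→ p23
  p23 = (b.(0 + 0))\{b}\{a} | (0 | (0 | (0 + 0))) ⊢ deadlocked
Reachable graph of Q (18 states):
  q0 = (b.(0 + 0))\{b}\{a} | (b.a.0 | (b.b.0 | a.(0 + 0))) ⊢ —a→ q1, —b→ q2, —b→ q3
  q1 = (b.(0 + 0))\{b}\{a} | (b.a.0 | (b.b.0 | (0 + 0))) ⊢ —b→ q4, —b→ q5
  q2 = (b.(0 + 0))\{b}\{a} | (a.0 | (b.b.0 | a.(0 + 0))) ⊢ —a→ q4, —a→ q6, —b→ q7
  q3 = (b.(0 + 0))\{b}\{a} | (b.a.0 | (b.0 | a.(0 + 0))) ⊢ —a→ q5, —b→ q7, —b→ q8
  q4 = (b.(0 + 0))\{b}\{a} | (a.0 | (b.b.0 | (0 + 0))) ⊢ —a→ q9, —b→ q10
  q5 = (b.(0 + 0))\{b}\{a} | (b.a.0 | (b.0 | (0 + 0))) ⊢ —b→ q10, —b→ q11
  q6 = (b.(0 + 0))\{b}\{a} | (0 | (b.b.0 | a.(0 + 0))) ⊢ —a→ q9, —b→ q12
  q7 = (b.(0 + 0))\{b}\{a} | (a.0 | (b.0 | a.(0 + 0))) ⊢ —a→ q10, —a→ q12, —b→ q13
  q8 = (b.(0 + 0))\{b}\{a} | (b.a.0 | (0 | a.(0 + 0))) ⊢ —a→ q11, —b→ q13
  q9 = (b.(0 + 0))\{b}\{a} | (0 | (b.b.0 | (0 + 0))) ⊢ —b→ q14
  q10 = (b.(0 + 0))\{b}\{a} | (a.0 | (b.0 | (0 + 0))) ⊢ —a→ q14, —b→ q15
  q11 = (b.(0 + 0))\{b}\{a} | (b.a.0 | (0 | (0 + 0))) ⊢ —b→ q15
  q12 = (b.(0 + 0))\{b}\{a} | (0 | (b.0 | a.(0 + 0))) ⊢ —a→ q14, —b→ q16
  q13 = (b.(0 + 0))\{b}\{a} | (a.0 | (0 | a.(0 + 0))) ⊢ —a→ q15, —a→ q16
  q14 = (b.(0 + 0))\{b}\{a} | (0 | (b.0 | (0 + 0))) ⊢ —b→ q17
  q15 = (b.(0 + 0))\{b}\{a} | (a.0 | (0 | (0 + 0))) ⊢ —a→ q17
  q16 = (b.(0 + 0))\{b}\{a} | (0 | (0 | a.(0 + 0))) ⊢ —a→ q17
  q17 = (b.(0 + 0))\{b}\{a} | (0 | (0 | (0 + 0))) ⊢ deadlocked
Executing abaa from P (initial set {p0}):
  [1] a ⇒ {p1}
  [2] b ⇒ {p4, p5}
  [3] a ⇒ {p9}
  [4] a ⇒ {p15}
  P completes σ.
Executing abaa from Q (initial set {q0}):
  [1] a ⇒ {q1}
  [2] b ⇒ {q4, q5}
  [3] a ⇒ {q9}
  [4] a ⇒ ∅ (Q stuck)

abaa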